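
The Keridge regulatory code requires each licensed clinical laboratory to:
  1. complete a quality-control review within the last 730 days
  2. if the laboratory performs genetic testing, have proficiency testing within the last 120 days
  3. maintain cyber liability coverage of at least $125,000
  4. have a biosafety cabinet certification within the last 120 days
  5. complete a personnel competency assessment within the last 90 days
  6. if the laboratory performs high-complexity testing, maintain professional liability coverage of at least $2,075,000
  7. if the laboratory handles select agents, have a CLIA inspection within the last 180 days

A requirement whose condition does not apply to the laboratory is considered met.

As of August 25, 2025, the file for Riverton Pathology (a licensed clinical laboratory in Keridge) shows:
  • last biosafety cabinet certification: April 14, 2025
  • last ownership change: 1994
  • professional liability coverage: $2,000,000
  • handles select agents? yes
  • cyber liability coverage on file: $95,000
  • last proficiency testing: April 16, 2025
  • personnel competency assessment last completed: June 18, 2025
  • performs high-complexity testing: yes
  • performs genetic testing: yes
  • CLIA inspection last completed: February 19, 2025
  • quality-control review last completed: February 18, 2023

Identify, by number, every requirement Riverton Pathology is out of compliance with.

1, 2, 3, 4, 6, 7

1. quality-control review 919 days ago vs limit 730 → not met
2. condition 'performs genetic testing' holds; proficiency testing 131 days ago vs limit 120 → not met
3. cyber liability coverage $95,000 < $125,000 → not met
4. biosafety cabinet certification 133 days ago vs limit 120 → not met
5. personnel competency assessment 68 days ago vs limit 90 → met
6. condition 'performs high-complexity testing' holds; professional liability coverage $2,000,000 < $2,075,000 → not met
7. condition 'handles select agents' holds; CLIA inspection 187 days ago vs limit 180 → not met
Not met: 1, 2, 3, 4, 6, 7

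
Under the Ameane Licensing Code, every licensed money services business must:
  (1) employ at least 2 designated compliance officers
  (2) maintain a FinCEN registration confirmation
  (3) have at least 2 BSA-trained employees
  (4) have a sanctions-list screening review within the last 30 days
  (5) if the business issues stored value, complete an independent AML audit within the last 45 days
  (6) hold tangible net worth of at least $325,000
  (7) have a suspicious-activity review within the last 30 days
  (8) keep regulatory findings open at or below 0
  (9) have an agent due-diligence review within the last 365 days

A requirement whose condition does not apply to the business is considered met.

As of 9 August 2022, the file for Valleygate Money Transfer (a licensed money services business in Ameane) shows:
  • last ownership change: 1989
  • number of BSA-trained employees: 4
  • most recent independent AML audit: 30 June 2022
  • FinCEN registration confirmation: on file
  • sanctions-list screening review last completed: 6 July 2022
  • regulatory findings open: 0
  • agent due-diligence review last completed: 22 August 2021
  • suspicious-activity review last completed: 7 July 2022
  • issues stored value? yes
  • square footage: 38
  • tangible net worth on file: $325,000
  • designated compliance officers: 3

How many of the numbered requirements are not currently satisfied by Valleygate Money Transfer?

2

1. designated compliance officers 3 ≥ 2 → met
2. FinCEN registration confirmation present → met
3. BSA-trained employees 4 ≥ 2 → met
4. sanctions-list screening review 34 days ago vs limit 30 → not met
5. condition 'issues stored value' holds; independent AML audit 40 days ago vs limit 45 → met
6. tangible net worth $325,000 ≥ $325,000 → met
7. suspicious-activity review 33 days ago vs limit 30 → not met
8. regulatory findings open 0 ≤ 0 → met
9. agent due-diligence review 352 days ago vs limit 365 → met
Not met: 2 of 9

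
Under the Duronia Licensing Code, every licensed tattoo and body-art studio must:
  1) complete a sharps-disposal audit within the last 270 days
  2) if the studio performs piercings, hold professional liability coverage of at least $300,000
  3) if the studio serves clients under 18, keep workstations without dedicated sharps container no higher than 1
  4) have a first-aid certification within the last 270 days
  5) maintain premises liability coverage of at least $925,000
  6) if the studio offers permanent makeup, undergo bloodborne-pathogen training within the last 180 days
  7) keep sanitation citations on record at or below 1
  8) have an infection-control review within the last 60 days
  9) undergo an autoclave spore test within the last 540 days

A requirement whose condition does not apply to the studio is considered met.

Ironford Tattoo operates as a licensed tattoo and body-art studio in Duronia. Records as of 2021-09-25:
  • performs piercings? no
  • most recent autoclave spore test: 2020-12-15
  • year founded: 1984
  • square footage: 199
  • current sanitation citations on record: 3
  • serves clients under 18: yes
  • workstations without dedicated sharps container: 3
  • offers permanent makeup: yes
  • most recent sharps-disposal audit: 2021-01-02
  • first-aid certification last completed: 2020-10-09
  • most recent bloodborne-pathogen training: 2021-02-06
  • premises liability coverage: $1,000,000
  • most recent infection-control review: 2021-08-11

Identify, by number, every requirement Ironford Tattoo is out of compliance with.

3, 4, 6, 7

1. sharps-disposal audit 266 days ago vs limit 270 → met
2. condition 'performs piercings' does not hold → requirement n/a → met
3. condition 'serves clients under 18' holds; workstations without dedicated sharps container 3 > 1 → not met
4. first-aid certification 351 days ago vs limit 270 → not met
5. premises liability coverage $1,000,000 ≥ $925,000 → met
6. condition 'offers permanent makeup' holds; bloodborne-pathogen training 231 days ago vs limit 180 → not met
7. sanitation citations on record 3 > 1 → not met
8. infection-control review 45 days ago vs limit 60 → met
9. autoclave spore test 284 days ago vs limit 540 → met
Not met: 3, 4, 6, 7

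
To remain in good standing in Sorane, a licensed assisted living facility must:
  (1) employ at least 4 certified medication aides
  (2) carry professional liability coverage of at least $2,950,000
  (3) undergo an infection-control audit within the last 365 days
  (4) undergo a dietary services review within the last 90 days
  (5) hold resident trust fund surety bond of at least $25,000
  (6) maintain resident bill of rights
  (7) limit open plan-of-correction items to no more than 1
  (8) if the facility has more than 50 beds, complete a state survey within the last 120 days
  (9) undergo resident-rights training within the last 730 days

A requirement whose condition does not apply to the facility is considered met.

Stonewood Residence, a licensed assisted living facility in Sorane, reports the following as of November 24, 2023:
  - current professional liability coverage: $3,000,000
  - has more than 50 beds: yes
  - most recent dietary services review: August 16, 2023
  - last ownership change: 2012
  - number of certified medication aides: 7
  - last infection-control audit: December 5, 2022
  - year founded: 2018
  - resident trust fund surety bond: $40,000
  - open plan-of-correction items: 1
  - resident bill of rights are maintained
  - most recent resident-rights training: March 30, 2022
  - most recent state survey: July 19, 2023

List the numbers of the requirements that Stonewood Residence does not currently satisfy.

1. certified medication aides 7 ≥ 4 → met
2. professional liability coverage $3,000,000 ≥ $2,950,000 → met
3. infection-control audit 354 days ago vs limit 365 → met
4. dietary services review 100 days ago vs limit 90 → not met
5. resident trust fund surety bond $40,000 ≥ $25,000 → met
6. resident bill of rights present → met
7. open plan-of-correction items 1 ≤ 1 → met
8. condition 'has more than 50 beds' holds; state survey 128 days ago vs limit 120 → not met
9. resident-rights training 604 days ago vs limit 730 → met
Not met: 4, 8

4, 8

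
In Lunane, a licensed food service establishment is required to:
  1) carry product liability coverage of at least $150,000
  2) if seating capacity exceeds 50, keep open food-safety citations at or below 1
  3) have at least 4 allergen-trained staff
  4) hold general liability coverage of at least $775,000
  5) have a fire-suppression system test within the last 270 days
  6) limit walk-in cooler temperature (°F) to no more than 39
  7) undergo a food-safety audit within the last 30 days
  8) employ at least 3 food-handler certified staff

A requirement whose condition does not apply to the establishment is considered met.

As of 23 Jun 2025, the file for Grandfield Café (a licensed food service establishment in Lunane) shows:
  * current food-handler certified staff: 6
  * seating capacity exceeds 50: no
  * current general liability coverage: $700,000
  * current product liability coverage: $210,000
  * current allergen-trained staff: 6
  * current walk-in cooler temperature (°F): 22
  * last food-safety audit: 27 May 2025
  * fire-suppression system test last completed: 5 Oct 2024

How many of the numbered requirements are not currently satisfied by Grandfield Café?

1

1. product liability coverage $210,000 ≥ $150,000 → met
2. condition 'seating capacity exceeds 50' does not hold → requirement n/a → met
3. allergen-trained staff 6 ≥ 4 → met
4. general liability coverage $700,000 < $775,000 → not met
5. fire-suppression system test 261 days ago vs limit 270 → met
6. walk-in cooler temperature (°F) 22 ≤ 39 → met
7. food-safety audit 27 days ago vs limit 30 → met
8. food-handler certified staff 6 ≥ 3 → met
Not met: 1 of 8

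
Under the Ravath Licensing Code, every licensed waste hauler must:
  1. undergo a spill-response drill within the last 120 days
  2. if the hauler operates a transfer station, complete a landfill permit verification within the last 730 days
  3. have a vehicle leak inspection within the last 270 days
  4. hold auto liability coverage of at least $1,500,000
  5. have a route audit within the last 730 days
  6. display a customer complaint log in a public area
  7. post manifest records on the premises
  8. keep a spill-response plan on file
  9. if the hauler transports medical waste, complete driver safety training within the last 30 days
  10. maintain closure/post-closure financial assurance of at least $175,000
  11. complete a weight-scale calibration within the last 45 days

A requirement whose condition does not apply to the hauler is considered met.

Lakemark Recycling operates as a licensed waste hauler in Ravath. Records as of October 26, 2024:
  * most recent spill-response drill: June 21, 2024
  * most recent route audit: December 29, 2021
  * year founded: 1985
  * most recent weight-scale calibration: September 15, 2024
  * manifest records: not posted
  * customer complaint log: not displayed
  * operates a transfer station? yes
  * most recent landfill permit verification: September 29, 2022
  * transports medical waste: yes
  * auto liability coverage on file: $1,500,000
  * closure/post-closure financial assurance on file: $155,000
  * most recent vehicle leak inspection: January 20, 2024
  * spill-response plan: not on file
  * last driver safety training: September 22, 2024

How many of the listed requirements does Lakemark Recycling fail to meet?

1. spill-response drill 127 days ago vs limit 120 → not met
2. condition 'operates a transfer station' holds; landfill permit verification 758 days ago vs limit 730 → not met
3. vehicle leak inspection 280 days ago vs limit 270 → not met
4. auto liability coverage $1,500,000 ≥ $1,500,000 → met
5. route audit 1032 days ago vs limit 730 → not met
6. customer complaint log absent → not met
7. manifest records absent → not met
8. spill-response plan absent → not met
9. condition 'transports medical waste' holds; driver safety training 34 days ago vs limit 30 → not met
10. closure/post-closure financial assurance $155,000 < $175,000 → not met
11. weight-scale calibration 41 days ago vs limit 45 → met
Not met: 9 of 11

9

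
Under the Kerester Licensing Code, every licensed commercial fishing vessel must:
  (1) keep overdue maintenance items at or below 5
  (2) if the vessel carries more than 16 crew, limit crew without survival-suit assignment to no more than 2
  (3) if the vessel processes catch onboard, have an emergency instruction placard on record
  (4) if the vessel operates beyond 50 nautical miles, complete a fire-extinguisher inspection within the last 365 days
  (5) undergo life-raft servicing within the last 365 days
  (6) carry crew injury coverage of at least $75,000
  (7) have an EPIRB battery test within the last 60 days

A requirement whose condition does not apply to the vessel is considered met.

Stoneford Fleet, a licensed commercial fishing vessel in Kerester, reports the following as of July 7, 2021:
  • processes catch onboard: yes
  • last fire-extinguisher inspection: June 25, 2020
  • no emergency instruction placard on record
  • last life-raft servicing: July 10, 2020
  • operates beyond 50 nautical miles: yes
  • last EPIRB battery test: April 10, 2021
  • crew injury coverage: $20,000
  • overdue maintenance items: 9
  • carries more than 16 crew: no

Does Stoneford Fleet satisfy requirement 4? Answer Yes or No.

No

4. condition 'operates beyond 50 nautical miles' holds; fire-extinguisher inspection 377 days ago vs limit 365 → not met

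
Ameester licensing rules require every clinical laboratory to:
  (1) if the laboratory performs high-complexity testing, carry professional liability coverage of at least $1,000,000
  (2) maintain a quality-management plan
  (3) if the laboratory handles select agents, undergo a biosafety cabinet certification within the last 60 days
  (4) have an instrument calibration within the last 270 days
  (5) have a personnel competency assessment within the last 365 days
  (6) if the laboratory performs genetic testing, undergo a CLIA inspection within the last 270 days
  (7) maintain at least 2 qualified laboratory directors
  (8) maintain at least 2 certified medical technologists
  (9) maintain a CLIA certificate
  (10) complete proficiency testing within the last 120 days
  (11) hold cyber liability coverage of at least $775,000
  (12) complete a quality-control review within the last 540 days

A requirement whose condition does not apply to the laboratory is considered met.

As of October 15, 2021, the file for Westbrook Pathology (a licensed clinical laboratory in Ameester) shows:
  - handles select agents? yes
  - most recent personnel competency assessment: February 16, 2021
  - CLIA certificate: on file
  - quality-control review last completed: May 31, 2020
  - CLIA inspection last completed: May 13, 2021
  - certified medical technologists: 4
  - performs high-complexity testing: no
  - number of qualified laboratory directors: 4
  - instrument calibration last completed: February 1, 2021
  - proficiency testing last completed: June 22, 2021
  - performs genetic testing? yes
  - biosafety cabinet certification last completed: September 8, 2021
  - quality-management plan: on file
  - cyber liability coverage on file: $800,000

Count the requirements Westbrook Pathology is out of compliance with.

0

1. condition 'performs high-complexity testing' does not hold → requirement n/a → met
2. quality-management plan present → met
3. condition 'handles select agents' holds; biosafety cabinet certification 37 days ago vs limit 60 → met
4. instrument calibration 256 days ago vs limit 270 → met
5. personnel competency assessment 241 days ago vs limit 365 → met
6. condition 'performs genetic testing' holds; CLIA inspection 155 days ago vs limit 270 → met
7. qualified laboratory directors 4 ≥ 2 → met
8. certified medical technologists 4 ≥ 2 → met
9. CLIA certificate present → met
10. proficiency testing 115 days ago vs limit 120 → met
11. cyber liability coverage $800,000 ≥ $775,000 → met
12. quality-control review 502 days ago vs limit 540 → met
Not met: 0 of 12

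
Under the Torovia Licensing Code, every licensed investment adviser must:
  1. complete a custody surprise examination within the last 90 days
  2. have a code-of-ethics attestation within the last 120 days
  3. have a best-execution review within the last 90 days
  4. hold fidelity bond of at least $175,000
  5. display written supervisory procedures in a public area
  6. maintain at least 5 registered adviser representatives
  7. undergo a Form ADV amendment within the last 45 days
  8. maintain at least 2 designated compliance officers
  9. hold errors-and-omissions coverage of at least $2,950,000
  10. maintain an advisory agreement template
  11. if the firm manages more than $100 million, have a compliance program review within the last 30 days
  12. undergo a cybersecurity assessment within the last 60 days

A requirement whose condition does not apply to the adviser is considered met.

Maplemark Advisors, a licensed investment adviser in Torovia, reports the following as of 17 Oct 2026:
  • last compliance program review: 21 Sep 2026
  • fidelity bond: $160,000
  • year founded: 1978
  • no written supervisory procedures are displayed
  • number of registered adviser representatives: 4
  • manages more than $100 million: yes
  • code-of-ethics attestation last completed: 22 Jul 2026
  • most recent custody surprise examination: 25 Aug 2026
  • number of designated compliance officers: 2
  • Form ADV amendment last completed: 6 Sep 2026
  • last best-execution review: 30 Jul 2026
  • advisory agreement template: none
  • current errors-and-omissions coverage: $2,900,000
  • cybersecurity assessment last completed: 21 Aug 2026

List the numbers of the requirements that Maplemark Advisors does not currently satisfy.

4, 5, 6, 9, 10

1. custody surprise examination 53 days ago vs limit 90 → met
2. code-of-ethics attestation 87 days ago vs limit 120 → met
3. best-execution review 79 days ago vs limit 90 → met
4. fidelity bond $160,000 < $175,000 → not met
5. written supervisory procedures absent → not met
6. registered adviser representatives 4 < 5 → not met
7. Form ADV amendment 41 days ago vs limit 45 → met
8. designated compliance officers 2 ≥ 2 → met
9. errors-and-omissions coverage $2,900,000 < $2,950,000 → not met
10. advisory agreement template absent → not met
11. condition 'manages more than $100 million' holds; compliance program review 26 days ago vs limit 30 → met
12. cybersecurity assessment 57 days ago vs limit 60 → met
Not met: 4, 5, 6, 9, 10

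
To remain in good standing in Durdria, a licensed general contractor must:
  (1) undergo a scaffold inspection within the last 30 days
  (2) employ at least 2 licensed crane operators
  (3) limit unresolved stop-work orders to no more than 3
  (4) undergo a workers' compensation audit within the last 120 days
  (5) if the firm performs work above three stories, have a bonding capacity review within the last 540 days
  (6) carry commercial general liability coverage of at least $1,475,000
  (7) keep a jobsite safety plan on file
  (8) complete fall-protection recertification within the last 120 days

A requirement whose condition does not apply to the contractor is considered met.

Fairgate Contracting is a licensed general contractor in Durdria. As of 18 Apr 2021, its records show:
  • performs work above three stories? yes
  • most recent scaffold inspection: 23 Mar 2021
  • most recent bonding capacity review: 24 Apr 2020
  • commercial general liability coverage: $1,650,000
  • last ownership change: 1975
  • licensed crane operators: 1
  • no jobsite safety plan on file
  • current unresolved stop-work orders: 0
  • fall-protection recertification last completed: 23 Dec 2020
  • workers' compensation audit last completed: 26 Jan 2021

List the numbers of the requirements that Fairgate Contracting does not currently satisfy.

2, 7

1. scaffold inspection 26 days ago vs limit 30 → met
2. licensed crane operators 1 < 2 → not met
3. unresolved stop-work orders 0 ≤ 3 → met
4. workers' compensation audit 82 days ago vs limit 120 → met
5. condition 'performs work above three stories' holds; bonding capacity review 359 days ago vs limit 540 → met
6. commercial general liability coverage $1,650,000 ≥ $1,475,000 → met
7. jobsite safety plan absent → not met
8. fall-protection recertification 116 days ago vs limit 120 → met
Not met: 2, 7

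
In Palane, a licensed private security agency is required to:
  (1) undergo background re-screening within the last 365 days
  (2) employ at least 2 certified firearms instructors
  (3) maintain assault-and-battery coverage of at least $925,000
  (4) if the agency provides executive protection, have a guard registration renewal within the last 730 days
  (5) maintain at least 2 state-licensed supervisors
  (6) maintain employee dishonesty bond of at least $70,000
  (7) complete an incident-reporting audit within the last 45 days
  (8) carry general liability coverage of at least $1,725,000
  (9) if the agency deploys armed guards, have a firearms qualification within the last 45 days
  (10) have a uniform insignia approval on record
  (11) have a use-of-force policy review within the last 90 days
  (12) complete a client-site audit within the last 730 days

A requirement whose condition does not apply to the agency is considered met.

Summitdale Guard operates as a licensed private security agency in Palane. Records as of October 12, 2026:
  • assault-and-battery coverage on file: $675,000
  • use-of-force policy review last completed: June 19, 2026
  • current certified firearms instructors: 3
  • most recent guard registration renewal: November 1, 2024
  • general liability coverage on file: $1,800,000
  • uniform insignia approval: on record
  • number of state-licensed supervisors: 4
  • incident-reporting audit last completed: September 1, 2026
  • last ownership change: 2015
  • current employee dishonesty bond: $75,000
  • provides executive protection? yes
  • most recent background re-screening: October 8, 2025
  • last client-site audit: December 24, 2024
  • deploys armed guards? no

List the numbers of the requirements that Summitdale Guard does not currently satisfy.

1, 3, 11

1. background re-screening 369 days ago vs limit 365 → not met
2. certified firearms instructors 3 ≥ 2 → met
3. assault-and-battery coverage $675,000 < $925,000 → not met
4. condition 'provides executive protection' holds; guard registration renewal 710 days ago vs limit 730 → met
5. state-licensed supervisors 4 ≥ 2 → met
6. employee dishonesty bond $75,000 ≥ $70,000 → met
7. incident-reporting audit 41 days ago vs limit 45 → met
8. general liability coverage $1,800,000 ≥ $1,725,000 → met
9. condition 'deploys armed guards' does not hold → requirement n/a → met
10. uniform insignia approval present → met
11. use-of-force policy review 115 days ago vs limit 90 → not met
12. client-site audit 657 days ago vs limit 730 → met
Not met: 1, 3, 11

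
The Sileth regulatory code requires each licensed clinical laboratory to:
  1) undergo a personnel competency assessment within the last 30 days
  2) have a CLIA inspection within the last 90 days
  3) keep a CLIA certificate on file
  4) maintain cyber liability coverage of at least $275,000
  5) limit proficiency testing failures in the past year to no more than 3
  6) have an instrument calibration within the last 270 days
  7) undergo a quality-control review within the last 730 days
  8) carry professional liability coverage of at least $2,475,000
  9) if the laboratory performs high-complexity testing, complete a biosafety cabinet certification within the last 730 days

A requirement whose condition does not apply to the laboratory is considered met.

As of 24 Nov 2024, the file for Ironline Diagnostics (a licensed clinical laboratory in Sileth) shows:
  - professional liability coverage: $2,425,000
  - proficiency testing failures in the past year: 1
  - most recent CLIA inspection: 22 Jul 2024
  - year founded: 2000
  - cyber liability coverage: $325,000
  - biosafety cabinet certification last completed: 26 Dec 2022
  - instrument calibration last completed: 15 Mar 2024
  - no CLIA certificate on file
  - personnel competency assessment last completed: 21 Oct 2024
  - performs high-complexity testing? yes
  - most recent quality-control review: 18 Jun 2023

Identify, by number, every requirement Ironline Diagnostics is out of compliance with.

1, 2, 3, 8

1. personnel competency assessment 34 days ago vs limit 30 → not met
2. CLIA inspection 125 days ago vs limit 90 → not met
3. CLIA certificate absent → not met
4. cyber liability coverage $325,000 ≥ $275,000 → met
5. proficiency testing failures in the past year 1 ≤ 3 → met
6. instrument calibration 254 days ago vs limit 270 → met
7. quality-control review 525 days ago vs limit 730 → met
8. professional liability coverage $2,425,000 < $2,475,000 → not met
9. condition 'performs high-complexity testing' holds; biosafety cabinet certification 699 days ago vs limit 730 → met
Not met: 1, 2, 3, 8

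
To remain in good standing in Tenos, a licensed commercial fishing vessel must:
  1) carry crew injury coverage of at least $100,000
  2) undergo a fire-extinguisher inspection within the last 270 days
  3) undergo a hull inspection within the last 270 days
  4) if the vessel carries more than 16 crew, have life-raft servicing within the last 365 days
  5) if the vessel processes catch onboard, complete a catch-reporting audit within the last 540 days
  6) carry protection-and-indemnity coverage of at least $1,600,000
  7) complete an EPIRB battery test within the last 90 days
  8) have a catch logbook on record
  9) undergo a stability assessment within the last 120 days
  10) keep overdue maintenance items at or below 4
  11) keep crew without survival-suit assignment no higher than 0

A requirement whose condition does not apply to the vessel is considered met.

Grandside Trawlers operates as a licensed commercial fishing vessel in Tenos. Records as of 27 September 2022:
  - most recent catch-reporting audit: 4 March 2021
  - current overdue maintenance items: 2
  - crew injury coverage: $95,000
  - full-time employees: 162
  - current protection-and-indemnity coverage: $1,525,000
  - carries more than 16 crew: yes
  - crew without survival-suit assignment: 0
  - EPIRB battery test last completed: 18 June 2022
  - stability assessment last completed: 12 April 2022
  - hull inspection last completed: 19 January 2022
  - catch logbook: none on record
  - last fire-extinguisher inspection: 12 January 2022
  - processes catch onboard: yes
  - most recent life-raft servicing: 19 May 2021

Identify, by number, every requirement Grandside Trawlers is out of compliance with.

1. crew injury coverage $95,000 < $100,000 → not met
2. fire-extinguisher inspection 258 days ago vs limit 270 → met
3. hull inspection 251 days ago vs limit 270 → met
4. condition 'carries more than 16 crew' holds; life-raft servicing 496 days ago vs limit 365 → not met
5. condition 'processes catch onboard' holds; catch-reporting audit 572 days ago vs limit 540 → not met
6. protection-and-indemnity coverage $1,525,000 < $1,600,000 → not met
7. EPIRB battery test 101 days ago vs limit 90 → not met
8. catch logbook absent → not met
9. stability assessment 168 days ago vs limit 120 → not met
10. overdue maintenance items 2 ≤ 4 → met
11. crew without survival-suit assignment 0 ≤ 0 → met
Not met: 1, 4, 5, 6, 7, 8, 9

1, 4, 5, 6, 7, 8, 9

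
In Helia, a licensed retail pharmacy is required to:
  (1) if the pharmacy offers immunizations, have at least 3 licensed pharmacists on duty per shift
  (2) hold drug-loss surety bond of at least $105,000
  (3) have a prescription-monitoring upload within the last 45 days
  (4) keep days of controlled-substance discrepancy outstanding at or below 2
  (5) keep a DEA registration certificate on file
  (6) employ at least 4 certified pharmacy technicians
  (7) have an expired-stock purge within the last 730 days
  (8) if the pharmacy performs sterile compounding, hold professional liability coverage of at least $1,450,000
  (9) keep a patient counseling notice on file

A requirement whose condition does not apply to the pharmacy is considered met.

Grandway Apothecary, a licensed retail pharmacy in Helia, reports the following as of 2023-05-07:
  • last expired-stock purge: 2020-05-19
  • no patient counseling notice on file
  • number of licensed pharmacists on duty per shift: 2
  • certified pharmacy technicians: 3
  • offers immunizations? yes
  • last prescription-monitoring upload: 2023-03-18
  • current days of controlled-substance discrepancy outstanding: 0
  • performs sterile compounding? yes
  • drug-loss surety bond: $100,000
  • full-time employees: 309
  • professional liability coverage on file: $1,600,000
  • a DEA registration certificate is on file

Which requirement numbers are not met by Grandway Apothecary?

1, 2, 3, 6, 7, 9

1. condition 'offers immunizations' holds; licensed pharmacists on duty per shift 2 < 3 → not met
2. drug-loss surety bond $100,000 < $105,000 → not met
3. prescription-monitoring upload 50 days ago vs limit 45 → not met
4. days of controlled-substance discrepancy outstanding 0 ≤ 2 → met
5. DEA registration certificate present → met
6. certified pharmacy technicians 3 < 4 → not met
7. expired-stock purge 1083 days ago vs limit 730 → not met
8. condition 'performs sterile compounding' holds; professional liability coverage $1,600,000 ≥ $1,450,000 → met
9. patient counseling notice absent → not met
Not met: 1, 2, 3, 6, 7, 9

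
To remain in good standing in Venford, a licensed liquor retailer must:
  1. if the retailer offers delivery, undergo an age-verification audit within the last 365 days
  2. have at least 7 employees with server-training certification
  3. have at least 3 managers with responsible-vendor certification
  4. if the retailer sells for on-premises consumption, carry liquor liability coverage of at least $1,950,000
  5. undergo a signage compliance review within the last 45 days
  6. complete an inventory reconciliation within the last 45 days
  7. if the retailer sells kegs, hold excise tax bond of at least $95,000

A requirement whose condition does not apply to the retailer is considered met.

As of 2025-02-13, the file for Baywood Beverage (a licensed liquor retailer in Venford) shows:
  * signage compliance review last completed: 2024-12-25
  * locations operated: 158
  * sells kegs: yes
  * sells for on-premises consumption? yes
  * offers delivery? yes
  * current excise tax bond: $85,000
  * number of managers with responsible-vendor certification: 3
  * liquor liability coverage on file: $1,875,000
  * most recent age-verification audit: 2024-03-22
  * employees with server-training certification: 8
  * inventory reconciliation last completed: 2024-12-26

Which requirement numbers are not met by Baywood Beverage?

4, 5, 6, 7

1. condition 'offers delivery' holds; age-verification audit 328 days ago vs limit 365 → met
2. employees with server-training certification 8 ≥ 7 → met
3. managers with responsible-vendor certification 3 ≥ 3 → met
4. condition 'sells for on-premises consumption' holds; liquor liability coverage $1,875,000 < $1,950,000 → not met
5. signage compliance review 50 days ago vs limit 45 → not met
6. inventory reconciliation 49 days ago vs limit 45 → not met
7. condition 'sells kegs' holds; excise tax bond $85,000 < $95,000 → not met
Not met: 4, 5, 6, 7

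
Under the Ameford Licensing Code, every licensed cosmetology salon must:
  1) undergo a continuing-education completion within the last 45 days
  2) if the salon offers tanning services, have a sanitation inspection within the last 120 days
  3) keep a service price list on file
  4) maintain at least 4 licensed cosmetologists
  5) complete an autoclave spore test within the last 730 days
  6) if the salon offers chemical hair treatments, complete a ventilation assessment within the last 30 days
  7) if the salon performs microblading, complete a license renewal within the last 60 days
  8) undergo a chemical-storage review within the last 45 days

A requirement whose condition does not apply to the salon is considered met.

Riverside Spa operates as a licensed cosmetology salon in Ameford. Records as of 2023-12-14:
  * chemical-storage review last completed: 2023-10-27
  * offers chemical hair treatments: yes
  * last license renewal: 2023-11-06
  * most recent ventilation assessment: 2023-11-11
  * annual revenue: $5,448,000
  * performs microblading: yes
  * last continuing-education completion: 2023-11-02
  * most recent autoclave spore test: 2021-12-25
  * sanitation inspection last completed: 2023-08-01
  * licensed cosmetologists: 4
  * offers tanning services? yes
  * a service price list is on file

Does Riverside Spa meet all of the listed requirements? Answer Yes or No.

No

1. continuing-education completion 42 days ago vs limit 45 → met
2. condition 'offers tanning services' holds; sanitation inspection 135 days ago vs limit 120 → not met
3. service price list present → met
4. licensed cosmetologists 4 ≥ 4 → met
5. autoclave spore test 719 days ago vs limit 730 → met
6. condition 'offers chemical hair treatments' holds; ventilation assessment 33 days ago vs limit 30 → not met
7. condition 'performs microblading' holds; license renewal 38 days ago vs limit 60 → met
8. chemical-storage review 48 days ago vs limit 45 → not met
Not met: 2, 6, 8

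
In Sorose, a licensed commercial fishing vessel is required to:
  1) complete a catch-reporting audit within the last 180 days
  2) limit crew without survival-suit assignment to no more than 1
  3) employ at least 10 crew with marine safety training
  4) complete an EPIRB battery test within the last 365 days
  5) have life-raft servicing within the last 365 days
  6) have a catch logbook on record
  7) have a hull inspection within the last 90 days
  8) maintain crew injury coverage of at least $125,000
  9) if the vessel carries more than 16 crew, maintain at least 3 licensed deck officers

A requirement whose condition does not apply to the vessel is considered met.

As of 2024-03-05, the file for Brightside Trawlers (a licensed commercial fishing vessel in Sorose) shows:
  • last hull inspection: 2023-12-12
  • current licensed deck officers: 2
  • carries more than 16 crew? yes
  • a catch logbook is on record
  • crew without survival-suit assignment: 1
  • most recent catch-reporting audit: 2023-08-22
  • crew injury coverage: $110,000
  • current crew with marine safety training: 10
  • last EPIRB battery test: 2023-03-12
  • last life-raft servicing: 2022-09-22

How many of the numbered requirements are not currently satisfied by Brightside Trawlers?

4

1. catch-reporting audit 196 days ago vs limit 180 → not met
2. crew without survival-suit assignment 1 ≤ 1 → met
3. crew with marine safety training 10 ≥ 10 → met
4. EPIRB battery test 359 days ago vs limit 365 → met
5. life-raft servicing 530 days ago vs limit 365 → not met
6. catch logbook present → met
7. hull inspection 84 days ago vs limit 90 → met
8. crew injury coverage $110,000 < $125,000 → not met
9. condition 'carries more than 16 crew' holds; licensed deck officers 2 < 3 → not met
Not met: 4 of 9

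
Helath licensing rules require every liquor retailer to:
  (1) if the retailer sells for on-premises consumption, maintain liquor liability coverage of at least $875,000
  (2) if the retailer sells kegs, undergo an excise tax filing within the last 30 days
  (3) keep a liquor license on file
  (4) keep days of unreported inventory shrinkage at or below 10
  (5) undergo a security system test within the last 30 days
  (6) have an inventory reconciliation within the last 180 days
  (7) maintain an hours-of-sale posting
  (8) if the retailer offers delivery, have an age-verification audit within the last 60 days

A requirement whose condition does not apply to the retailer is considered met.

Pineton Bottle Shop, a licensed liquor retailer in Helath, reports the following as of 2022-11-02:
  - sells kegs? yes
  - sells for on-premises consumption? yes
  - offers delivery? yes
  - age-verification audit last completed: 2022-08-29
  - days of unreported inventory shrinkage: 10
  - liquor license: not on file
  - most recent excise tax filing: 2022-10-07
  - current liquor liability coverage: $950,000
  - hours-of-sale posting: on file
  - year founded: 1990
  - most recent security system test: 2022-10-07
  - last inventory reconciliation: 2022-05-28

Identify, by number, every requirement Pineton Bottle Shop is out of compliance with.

3, 8

1. condition 'sells for on-premises consumption' holds; liquor liability coverage $950,000 ≥ $875,000 → met
2. condition 'sells kegs' holds; excise tax filing 26 days ago vs limit 30 → met
3. liquor license absent → not met
4. days of unreported inventory shrinkage 10 ≤ 10 → met
5. security system test 26 days ago vs limit 30 → met
6. inventory reconciliation 158 days ago vs limit 180 → met
7. hours-of-sale posting present → met
8. condition 'offers delivery' holds; age-verification audit 65 days ago vs limit 60 → not met
Not met: 3, 8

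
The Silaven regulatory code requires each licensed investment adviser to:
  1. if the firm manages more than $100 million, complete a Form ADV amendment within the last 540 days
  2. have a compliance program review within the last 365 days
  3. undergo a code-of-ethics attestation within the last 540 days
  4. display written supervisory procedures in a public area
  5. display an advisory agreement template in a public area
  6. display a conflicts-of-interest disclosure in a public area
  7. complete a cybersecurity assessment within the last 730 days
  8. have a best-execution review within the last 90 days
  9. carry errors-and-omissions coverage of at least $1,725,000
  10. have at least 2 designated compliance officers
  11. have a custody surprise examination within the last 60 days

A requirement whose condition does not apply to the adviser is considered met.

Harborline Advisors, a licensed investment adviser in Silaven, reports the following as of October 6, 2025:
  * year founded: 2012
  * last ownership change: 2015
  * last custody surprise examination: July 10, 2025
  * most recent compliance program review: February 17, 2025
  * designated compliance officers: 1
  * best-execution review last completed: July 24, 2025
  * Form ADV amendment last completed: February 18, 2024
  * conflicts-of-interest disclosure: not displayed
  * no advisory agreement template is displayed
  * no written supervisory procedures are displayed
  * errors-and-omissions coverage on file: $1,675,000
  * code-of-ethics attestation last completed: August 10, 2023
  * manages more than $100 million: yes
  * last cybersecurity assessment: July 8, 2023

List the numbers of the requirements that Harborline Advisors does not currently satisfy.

1. condition 'manages more than $100 million' holds; Form ADV amendment 596 days ago vs limit 540 → not met
2. compliance program review 231 days ago vs limit 365 → met
3. code-of-ethics attestation 788 days ago vs limit 540 → not met
4. written supervisory procedures absent → not met
5. advisory agreement template absent → not met
6. conflicts-of-interest disclosure absent → not met
7. cybersecurity assessment 821 days ago vs limit 730 → not met
8. best-execution review 74 days ago vs limit 90 → met
9. errors-and-omissions coverage $1,675,000 < $1,725,000 → not met
10. designated compliance officers 1 < 2 → not met
11. custody surprise examination 88 days ago vs limit 60 → not met
Not met: 1, 3, 4, 5, 6, 7, 9, 10, 11

1, 3, 4, 5, 6, 7, 9, 10, 11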